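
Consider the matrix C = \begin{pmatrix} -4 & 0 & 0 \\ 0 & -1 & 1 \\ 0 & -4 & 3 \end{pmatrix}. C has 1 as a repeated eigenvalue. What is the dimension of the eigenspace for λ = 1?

C − 1I = [[-5, 0, 0], [0, -2, 1], [0, -4, 2]].
This matrix has rank 2, so its null space has dimension 3 − 2 = 1.

1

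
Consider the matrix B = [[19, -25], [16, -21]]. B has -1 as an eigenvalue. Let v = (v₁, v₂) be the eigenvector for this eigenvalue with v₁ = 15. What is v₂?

12

B + 1I = [[20, -25], [16, -20]].
Solving (B + 1I)v = 0 gives the eigenspace spanned by (15, 12).
With v₁ = 15, v = (15, 12), so v₂ = 12.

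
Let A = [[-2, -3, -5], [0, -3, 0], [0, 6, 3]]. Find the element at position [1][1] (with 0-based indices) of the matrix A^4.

Characteristic polynomial: r^3 + 2r^2 - 9r - 18 = (r - 3)(r + 2)(r + 3), so the eigenvalues are -3, -2, 3.
r=3: eigenvector (-1, 0, 1).
r=-3: eigenvector (-2, 1, -1).
r=-2: eigenvector (1, 0, 0).
P = [[-1, -2, 1], [0, 1, 0], [1, -1, 0]], D = diag(3, -3, -2), P⁻¹ = [[0, 1, 1], [0, 1, 0], [1, 3, 1]].
A⁴ = P·diag(81, 81, 16)·P⁻¹ = [[16, -195, -65], [0, 81, 0], [0, 0, 81]].
The requested entry is 81.

81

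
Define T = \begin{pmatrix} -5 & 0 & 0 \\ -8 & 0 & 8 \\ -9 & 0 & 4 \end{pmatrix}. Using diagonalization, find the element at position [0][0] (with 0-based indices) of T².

Characteristic polynomial: s^3 + s^2 - 20s = s(s - 4)(s + 5), so the eigenvalues are -5, 0, 4.
s=-5: eigenvector (1, 0, 1).
s=0: eigenvector (0, 1, 0).
s=4: eigenvector (0, 2, 1).
P = [[1, 0, 0], [0, 1, 2], [1, 0, 1]], D = diag(-5, 0, 4), P⁻¹ = [[1, 0, 0], [2, 1, -2], [-1, 0, 1]].
T² = P·diag(25, 0, 16)·P⁻¹ = [[25, 0, 0], [-32, 0, 32], [9, 0, 16]].
The requested entry is 25.

25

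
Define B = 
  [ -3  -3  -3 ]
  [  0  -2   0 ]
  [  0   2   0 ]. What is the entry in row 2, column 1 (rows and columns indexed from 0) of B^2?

Characteristic polynomial: λ^3 + 5λ^2 + 6λ = λ(λ + 2)(λ + 3), so the eigenvalues are -3, -2, 0.
λ=0: eigenvector (-1, 0, 1).
λ=-2: eigenvector (0, 1, -1).
λ=-3: eigenvector (1, 0, 0).
P = [[-1, 0, 1], [0, 1, 0], [1, -1, 0]], D = diag(0, -2, -3), P⁻¹ = [[0, 1, 1], [0, 1, 0], [1, 1, 1]].
B² = P·diag(0, 4, 9)·P⁻¹ = [[9, 9, 9], [0, 4, 0], [0, -4, 0]].
The requested entry is -4.

-4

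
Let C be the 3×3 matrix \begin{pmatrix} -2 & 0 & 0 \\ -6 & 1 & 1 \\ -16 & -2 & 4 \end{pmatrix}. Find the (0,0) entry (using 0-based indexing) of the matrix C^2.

Characteristic polynomial: t^3 - 3t^2 - 4t + 12 = (t - 3)(t - 2)(t + 2), so the eigenvalues are -2, 2, 3.
t=-2: eigenvector (1, 1, 3).
t=3: eigenvector (0, -1, -2).
t=2: eigenvector (0, 1, 1).
P = [[1, 0, 0], [1, -1, 1], [3, -2, 1]], D = diag(-2, 3, 2), P⁻¹ = [[1, 0, 0], [2, 1, -1], [1, 2, -1]].
C² = P·diag(4, 9, 4)·P⁻¹ = [[4, 0, 0], [-10, -1, 5], [-20, -10, 14]].
The requested entry is 4.

4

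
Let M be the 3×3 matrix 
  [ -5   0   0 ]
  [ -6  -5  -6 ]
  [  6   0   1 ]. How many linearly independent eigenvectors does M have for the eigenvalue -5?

M + 5I = [[0, 0, 0], [-6, 0, -6], [6, 0, 6]].
This matrix has rank 1, so its null space has dimension 3 − 1 = 2.

2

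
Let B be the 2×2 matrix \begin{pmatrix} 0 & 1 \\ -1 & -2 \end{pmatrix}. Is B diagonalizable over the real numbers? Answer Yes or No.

Characteristic polynomial: p(t) = t^2 + 2t + 1 = (t + 1)^2.
t = -1 has algebraic multiplicity 2; rank(B + 1I) = 1, so geometric multiplicity = 1.
Geometric multiplicity < algebraic multiplicity, so B is not diagonalizable.

No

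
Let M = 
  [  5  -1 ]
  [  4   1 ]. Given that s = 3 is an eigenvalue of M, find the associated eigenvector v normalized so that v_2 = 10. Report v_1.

5

M − 3I = [[2, -1], [4, -2]].
Solving (M − 3I)v = 0 gives the eigenspace spanned by (5, 10).
With v_2 = 10, v = (5, 10), so v_1 = 5.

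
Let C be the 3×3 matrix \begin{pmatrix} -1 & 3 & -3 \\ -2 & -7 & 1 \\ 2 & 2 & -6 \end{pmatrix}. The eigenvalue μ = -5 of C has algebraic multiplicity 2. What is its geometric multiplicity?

1

C + 5I = [[4, 3, -3], [-2, -2, 1], [2, 2, -1]].
This matrix has rank 2, so its null space has dimension 3 − 2 = 1.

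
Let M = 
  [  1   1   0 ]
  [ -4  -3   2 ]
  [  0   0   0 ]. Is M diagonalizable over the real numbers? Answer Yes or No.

No

Characteristic polynomial: p(μ) = μ^3 + 2μ^2 + μ = μ(μ + 1)^2.
μ = -1 has algebraic multiplicity 2; rank(M + 1I) = 2, so geometric multiplicity = 1.
Geometric multiplicity < algebraic multiplicity, so M is not diagonalizable.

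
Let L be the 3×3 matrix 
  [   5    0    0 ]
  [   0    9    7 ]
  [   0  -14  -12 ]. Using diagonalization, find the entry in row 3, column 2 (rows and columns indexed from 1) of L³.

Characteristic polynomial: t^3 - 2t^2 - 25t + 50 = (t - 5)(t - 2)(t + 5), so the eigenvalues are -5, 2, 5.
t=5: eigenvector (1, 0, 0).
t=2: eigenvector (0, 1, -1).
t=-5: eigenvector (0, -1, 2).
P = [[1, 0, 0], [0, 1, -1], [0, -1, 2]], D = diag(5, 2, -5), P⁻¹ = [[1, 0, 0], [0, 2, 1], [0, 1, 1]].
L³ = P·diag(125, 8, -125)·P⁻¹ = [[125, 0, 0], [0, 141, 133], [0, -266, -258]].
The requested entry is -266.

-266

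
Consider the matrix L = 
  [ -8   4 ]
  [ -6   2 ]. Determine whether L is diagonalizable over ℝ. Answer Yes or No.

Characteristic polynomial: p(t) = t^2 + 6t + 8 = (t + 2)(t + 4).
All 2 eigenvalues are distinct, so L is diagonalizable.

Yes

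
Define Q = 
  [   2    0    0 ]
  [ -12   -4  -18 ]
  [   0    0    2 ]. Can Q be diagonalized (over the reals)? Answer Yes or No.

Yes

Characteristic polynomial: p(μ) = μ^3 - 12μ + 16 = (μ - 2)^2(μ + 4).
μ = 2 has algebraic multiplicity 2; rank(Q − 2I) = 1, so geometric multiplicity = 2.
Every eigenvalue has geometric = algebraic multiplicity, so Q is diagonalizable.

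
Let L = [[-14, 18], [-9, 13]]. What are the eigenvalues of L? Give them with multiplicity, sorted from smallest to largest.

-5, 4

Characteristic polynomial: p(μ) = μ^2 + μ - 20 = (μ - 4)(μ + 5).
Roots (with multiplicity): -5, 4.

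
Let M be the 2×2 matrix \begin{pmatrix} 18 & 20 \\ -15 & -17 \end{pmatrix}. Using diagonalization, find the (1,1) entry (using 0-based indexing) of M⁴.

-179

Characteristic polynomial: r^2 - r - 6 = (r - 3)(r + 2), so the eigenvalues are -2, 3.
r=3: eigenvector (4, -3).
r=-2: eigenvector (-1, 1).
P = [[4, -1], [-3, 1]], D = diag(3, -2), P⁻¹ = [[1, 1], [3, 4]].
M⁴ = P·diag(81, 16)·P⁻¹ = [[276, 260], [-195, -179]].
The requested entry is -179.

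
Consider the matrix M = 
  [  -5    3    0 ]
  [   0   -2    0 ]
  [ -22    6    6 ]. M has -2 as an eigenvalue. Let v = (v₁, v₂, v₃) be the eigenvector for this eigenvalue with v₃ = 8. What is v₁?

4

M + 2I = [[-3, 3, 0], [0, 0, 0], [-22, 6, 8]].
Solving (M + 2I)v = 0 gives the eigenspace spanned by (4, 4, 8).
With v₃ = 8, v = (4, 4, 8), so v₁ = 4.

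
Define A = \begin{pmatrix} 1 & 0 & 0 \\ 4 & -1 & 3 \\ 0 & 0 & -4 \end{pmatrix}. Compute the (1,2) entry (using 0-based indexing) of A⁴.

-255

Characteristic polynomial: s^3 + 4s^2 - s - 4 = (s - 1)(s + 1)(s + 4), so the eigenvalues are -4, -1, 1.
s=1: eigenvector (1, 2, 0).
s=-4: eigenvector (0, -1, 1).
s=-1: eigenvector (0, 1, 0).
P = [[1, 0, 0], [2, -1, 1], [0, 1, 0]], D = diag(1, -4, -1), P⁻¹ = [[1, 0, 0], [0, 0, 1], [-2, 1, 1]].
A⁴ = P·diag(1, 256, 1)·P⁻¹ = [[1, 0, 0], [0, 1, -255], [0, 0, 256]].
The requested entry is -255.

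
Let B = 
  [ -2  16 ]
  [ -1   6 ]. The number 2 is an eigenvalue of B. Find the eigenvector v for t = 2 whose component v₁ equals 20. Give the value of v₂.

B − 2I = [[-4, 16], [-1, 4]].
Solving (B − 2I)v = 0 gives the eigenspace spanned by (20, 5).
With v₁ = 20, v = (20, 5), so v₂ = 5.

5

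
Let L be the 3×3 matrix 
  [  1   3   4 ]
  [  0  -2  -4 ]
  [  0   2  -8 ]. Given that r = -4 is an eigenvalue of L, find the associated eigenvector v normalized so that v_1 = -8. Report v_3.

4

L + 4I = [[5, 3, 4], [0, 2, -4], [0, 2, -4]].
Solving (L + 4I)v = 0 gives the eigenspace spanned by (-8, 8, 4).
With v_1 = -8, v = (-8, 8, 4), so v_3 = 4.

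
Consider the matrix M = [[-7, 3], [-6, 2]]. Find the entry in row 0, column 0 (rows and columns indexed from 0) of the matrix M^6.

Characteristic polynomial: r^2 + 5r + 4 = (r + 1)(r + 4), so the eigenvalues are -4, -1.
r=-4: eigenvector (1, 1).
r=-1: eigenvector (-1, -2).
P = [[1, -1], [1, -2]], D = diag(-4, -1), P⁻¹ = [[2, -1], [1, -1]].
M⁶ = P·diag(4096, 1)·P⁻¹ = [[8191, -4095], [8190, -4094]].
The requested entry is 8191.

8191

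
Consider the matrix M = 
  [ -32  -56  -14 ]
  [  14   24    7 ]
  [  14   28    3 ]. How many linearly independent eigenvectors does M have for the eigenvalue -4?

M + 4I = [[-28, -56, -14], [14, 28, 7], [14, 28, 7]].
This matrix has rank 1, so its null space has dimension 3 − 1 = 2.

2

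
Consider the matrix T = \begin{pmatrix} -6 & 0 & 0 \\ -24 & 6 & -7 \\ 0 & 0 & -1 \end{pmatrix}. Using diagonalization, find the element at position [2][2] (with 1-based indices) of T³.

216

Characteristic polynomial: r^3 + r^2 - 36r - 36 = (r - 6)(r + 1)(r + 6), so the eigenvalues are -6, -1, 6.
r=-1: eigenvector (0, 1, 1).
r=6: eigenvector (0, 1, 0).
r=-6: eigenvector (1, 2, 0).
P = [[0, 0, 1], [1, 1, 2], [1, 0, 0]], D = diag(-1, 6, -6), P⁻¹ = [[0, 0, 1], [-2, 1, -1], [1, 0, 0]].
T³ = P·diag(-1, 216, -216)·P⁻¹ = [[-216, 0, 0], [-864, 216, -217], [0, 0, -1]].
The requested entry is 216.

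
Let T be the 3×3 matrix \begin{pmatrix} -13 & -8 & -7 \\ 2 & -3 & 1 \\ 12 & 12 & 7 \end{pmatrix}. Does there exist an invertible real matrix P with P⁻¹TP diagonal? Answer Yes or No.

Characteristic polynomial: p(μ) = μ^3 + 9μ^2 + 15μ - 25 = (μ - 1)(μ + 5)^2.
μ = -5 has algebraic multiplicity 2; rank(T + 5I) = 2, so geometric multiplicity = 1.
Geometric multiplicity < algebraic multiplicity, so T is not diagonalizable.

No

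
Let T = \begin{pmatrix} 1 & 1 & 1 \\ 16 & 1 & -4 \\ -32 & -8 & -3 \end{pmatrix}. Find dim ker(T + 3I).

T + 3I = [[4, 1, 1], [16, 4, -4], [-32, -8, 0]].
This matrix has rank 2, so its null space has dimension 3 − 2 = 1.

1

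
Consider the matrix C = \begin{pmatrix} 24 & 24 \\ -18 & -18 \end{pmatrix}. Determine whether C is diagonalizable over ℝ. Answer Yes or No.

Yes

Characteristic polynomial: p(r) = r^2 - 6r = r(r - 6).
All 2 eigenvalues are distinct, so C is diagonalizable.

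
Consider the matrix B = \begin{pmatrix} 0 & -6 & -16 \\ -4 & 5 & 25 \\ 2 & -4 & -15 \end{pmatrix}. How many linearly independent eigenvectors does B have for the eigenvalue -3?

B + 3I = [[3, -6, -16], [-4, 8, 25], [2, -4, -12]].
This matrix has rank 2, so its null space has dimension 3 − 2 = 1.

1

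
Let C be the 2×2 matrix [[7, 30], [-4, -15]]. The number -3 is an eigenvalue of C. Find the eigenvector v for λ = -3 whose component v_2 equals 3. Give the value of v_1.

C + 3I = [[10, 30], [-4, -12]].
Solving (C + 3I)v = 0 gives the eigenspace spanned by (-9, 3).
With v_2 = 3, v = (-9, 3), so v_1 = -9.

-9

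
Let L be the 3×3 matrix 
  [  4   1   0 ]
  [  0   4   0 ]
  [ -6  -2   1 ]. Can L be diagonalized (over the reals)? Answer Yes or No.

Characteristic polynomial: p(t) = t^3 - 9t^2 + 24t - 16 = (t - 4)^2(t - 1).
t = 4 has algebraic multiplicity 2; rank(L − 4I) = 2, so geometric multiplicity = 1.
Geometric multiplicity < algebraic multiplicity, so L is not diagonalizable.

No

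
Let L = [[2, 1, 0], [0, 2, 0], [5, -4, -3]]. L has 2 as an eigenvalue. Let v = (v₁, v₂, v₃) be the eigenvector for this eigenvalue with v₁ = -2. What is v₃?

-2

L − 2I = [[0, 1, 0], [0, 0, 0], [5, -4, -5]].
Solving (L − 2I)v = 0 gives the eigenspace spanned by (-2, 0, -2).
With v₁ = -2, v = (-2, 0, -2), so v₃ = -2.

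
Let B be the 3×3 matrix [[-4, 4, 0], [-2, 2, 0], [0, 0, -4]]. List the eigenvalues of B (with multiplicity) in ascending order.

Characteristic polynomial: p(r) = r^3 + 6r^2 + 8r = r(r + 2)(r + 4).
Roots (with multiplicity): -4, -2, 0.

-4, -2, 0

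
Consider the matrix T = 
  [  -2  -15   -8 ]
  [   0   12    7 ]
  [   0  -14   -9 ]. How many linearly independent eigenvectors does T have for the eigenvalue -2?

T + 2I = [[0, -15, -8], [0, 14, 7], [0, -14, -7]].
This matrix has rank 2, so its null space has dimension 3 − 2 = 1.

1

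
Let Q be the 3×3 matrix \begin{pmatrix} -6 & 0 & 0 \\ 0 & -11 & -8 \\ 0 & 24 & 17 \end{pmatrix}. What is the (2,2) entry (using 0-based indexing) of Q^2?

Characteristic polynomial: r^3 - 31r + 30 = (r - 5)(r - 1)(r + 6), so the eigenvalues are -6, 1, 5.
r=-6: eigenvector (1, 0, 0).
r=5: eigenvector (0, 1, -2).
r=1: eigenvector (0, 2, -3).
P = [[1, 0, 0], [0, 1, 2], [0, -2, -3]], D = diag(-6, 5, 1), P⁻¹ = [[1, 0, 0], [0, -3, -2], [0, 2, 1]].
Q² = P·diag(36, 25, 1)·P⁻¹ = [[36, 0, 0], [0, -71, -48], [0, 144, 97]].
The requested entry is 97.

97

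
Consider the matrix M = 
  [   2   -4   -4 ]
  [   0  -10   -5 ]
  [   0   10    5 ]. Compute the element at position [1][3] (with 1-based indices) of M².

Characteristic polynomial: μ^3 + 3μ^2 - 10μ = μ(μ - 2)(μ + 5), so the eigenvalues are -5, 0, 2.
μ=2: eigenvector (1, 0, 0).
μ=-5: eigenvector (0, 1, -1).
μ=0: eigenvector (2, -1, 2).
P = [[1, 0, 2], [0, 1, -1], [0, -1, 2]], D = diag(2, -5, 0), P⁻¹ = [[1, -2, -2], [0, 2, 1], [0, 1, 1]].
M² = P·diag(4, 25, 0)·P⁻¹ = [[4, -8, -8], [0, 50, 25], [0, -50, -25]].
The requested entry is -8.

-8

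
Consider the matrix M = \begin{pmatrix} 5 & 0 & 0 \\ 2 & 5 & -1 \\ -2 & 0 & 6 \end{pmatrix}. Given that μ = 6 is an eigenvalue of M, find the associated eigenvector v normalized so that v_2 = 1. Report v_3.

M − 6I = [[-1, 0, 0], [2, -1, -1], [-2, 0, 0]].
Solving (M − 6I)v = 0 gives the eigenspace spanned by (0, 1, -1).
With v_2 = 1, v = (0, 1, -1), so v_3 = -1.

-1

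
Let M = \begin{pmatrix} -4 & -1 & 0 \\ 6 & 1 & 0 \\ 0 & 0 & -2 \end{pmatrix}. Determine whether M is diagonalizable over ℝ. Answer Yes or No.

Yes

Characteristic polynomial: p(s) = s^3 + 5s^2 + 8s + 4 = (s + 1)(s + 2)^2.
s = -2 has algebraic multiplicity 2; rank(M + 2I) = 1, so geometric multiplicity = 2.
Every eigenvalue has geometric = algebraic multiplicity, so M is diagonalizable.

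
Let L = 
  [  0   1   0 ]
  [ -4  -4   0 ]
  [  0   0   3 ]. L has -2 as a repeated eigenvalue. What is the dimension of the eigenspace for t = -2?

L + 2I = [[2, 1, 0], [-4, -2, 0], [0, 0, 5]].
This matrix has rank 2, so its null space has dimension 3 − 2 = 1.

1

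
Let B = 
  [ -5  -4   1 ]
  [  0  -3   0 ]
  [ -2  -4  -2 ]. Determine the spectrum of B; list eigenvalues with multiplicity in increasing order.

-4, -3, -3

Characteristic polynomial: p(r) = r^3 + 10r^2 + 33r + 36 = (r + 3)^2(r + 4).
Roots (with multiplicity): -4, -3, -3.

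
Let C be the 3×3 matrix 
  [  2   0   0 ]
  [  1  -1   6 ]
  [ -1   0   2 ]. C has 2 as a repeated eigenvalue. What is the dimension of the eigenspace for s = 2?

1

C − 2I = [[0, 0, 0], [1, -3, 6], [-1, 0, 0]].
This matrix has rank 2, so its null space has dimension 3 − 2 = 1.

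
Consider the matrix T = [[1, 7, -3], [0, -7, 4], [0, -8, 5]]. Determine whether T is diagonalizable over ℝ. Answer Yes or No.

No

Characteristic polynomial: p(s) = s^3 + s^2 - 5s + 3 = (s - 1)^2(s + 3).
s = 1 has algebraic multiplicity 2; rank(T − 1I) = 2, so geometric multiplicity = 1.
Geometric multiplicity < algebraic multiplicity, so T is not diagonalizable.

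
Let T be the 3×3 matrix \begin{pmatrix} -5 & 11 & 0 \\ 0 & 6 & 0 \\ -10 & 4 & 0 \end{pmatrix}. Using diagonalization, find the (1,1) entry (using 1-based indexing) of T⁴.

Characteristic polynomial: r^3 - r^2 - 30r = r(r - 6)(r + 5), so the eigenvalues are -5, 0, 6.
r=-5: eigenvector (1, 0, 2).
r=0: eigenvector (0, 0, 1).
r=6: eigenvector (1, 1, -1).
P = [[1, 0, 1], [0, 0, 1], [2, 1, -1]], D = diag(-5, 0, 6), P⁻¹ = [[1, -1, 0], [-2, 3, 1], [0, 1, 0]].
T⁴ = P·diag(625, 0, 1296)·P⁻¹ = [[625, 671, 0], [0, 1296, 0], [1250, -2546, 0]].
The requested entry is 625.

625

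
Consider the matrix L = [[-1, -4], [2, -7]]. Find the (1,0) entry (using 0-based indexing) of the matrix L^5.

2882

Characteristic polynomial: s^2 + 8s + 15 = (s + 3)(s + 5), so the eigenvalues are -5, -3.
s=-5: eigenvector (1, 1).
s=-3: eigenvector (2, 1).
P = [[1, 2], [1, 1]], D = diag(-5, -3), P⁻¹ = [[-1, 2], [1, -1]].
L⁵ = P·diag(-3125, -243)·P⁻¹ = [[2639, -5764], [2882, -6007]].
The requested entry is 2882.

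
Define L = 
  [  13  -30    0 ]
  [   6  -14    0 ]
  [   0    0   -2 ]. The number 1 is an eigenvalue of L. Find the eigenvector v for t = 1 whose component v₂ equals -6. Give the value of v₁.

L − 1I = [[12, -30, 0], [6, -15, 0], [0, 0, -3]].
Solving (L − 1I)v = 0 gives the eigenspace spanned by (-15, -6, 0).
With v₂ = -6, v = (-15, -6, 0), so v₁ = -15.

-15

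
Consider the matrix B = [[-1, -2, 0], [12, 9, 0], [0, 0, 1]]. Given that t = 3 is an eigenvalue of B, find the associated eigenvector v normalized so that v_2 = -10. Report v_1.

5

B − 3I = [[-4, -2, 0], [12, 6, 0], [0, 0, -2]].
Solving (B − 3I)v = 0 gives the eigenspace spanned by (5, -10, 0).
With v_2 = -10, v = (5, -10, 0), so v_1 = 5.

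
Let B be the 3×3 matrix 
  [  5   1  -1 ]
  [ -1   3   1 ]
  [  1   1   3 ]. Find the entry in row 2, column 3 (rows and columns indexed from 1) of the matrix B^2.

7

Characteristic polynomial: r^3 - 11r^2 + 40r - 48 = (r - 4)^2(r - 3), so the eigenvalues are 3, 4, 4.
r=4: eigenvector (2, -1, 1).
r=3: eigenvector (-1, 1, -1).
r=4: eigenvector (1, 0, 1).
P = [[2, -1, 1], [-1, 1, 0], [1, -1, 1]], D = diag(4, 3, 4), P⁻¹ = [[1, 0, -1], [1, 1, -1], [0, 1, 1]].
B² = P·diag(16, 9, 16)·P⁻¹ = [[23, 7, -7], [-7, 9, 7], [7, 7, 9]].
The requested entry is 7.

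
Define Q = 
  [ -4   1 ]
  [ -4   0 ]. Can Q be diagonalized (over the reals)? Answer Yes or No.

Characteristic polynomial: p(s) = s^2 + 4s + 4 = (s + 2)^2.
s = -2 has algebraic multiplicity 2; rank(Q + 2I) = 1, so geometric multiplicity = 1.
Geometric multiplicity < algebraic multiplicity, so Q is not diagonalizable.

No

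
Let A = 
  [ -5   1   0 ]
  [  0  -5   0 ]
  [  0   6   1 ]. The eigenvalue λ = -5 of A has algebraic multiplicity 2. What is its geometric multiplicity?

1

A + 5I = [[0, 1, 0], [0, 0, 0], [0, 6, 6]].
This matrix has rank 2, so its null space has dimension 3 − 2 = 1.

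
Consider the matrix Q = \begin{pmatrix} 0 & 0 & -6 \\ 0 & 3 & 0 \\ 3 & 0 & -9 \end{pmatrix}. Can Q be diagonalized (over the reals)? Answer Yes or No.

Characteristic polynomial: p(s) = s^3 + 6s^2 - 9s - 54 = (s - 3)(s + 3)(s + 6).
All 3 eigenvalues are distinct, so Q is diagonalizable.

Yes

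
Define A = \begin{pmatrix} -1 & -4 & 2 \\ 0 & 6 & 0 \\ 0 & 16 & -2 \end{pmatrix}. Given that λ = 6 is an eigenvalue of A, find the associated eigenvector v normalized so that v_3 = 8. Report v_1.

A − 6I = [[-7, -4, 2], [0, 0, 0], [0, 16, -8]].
Solving (A − 6I)v = 0 gives the eigenspace spanned by (0, 4, 8).
With v_3 = 8, v = (0, 4, 8), so v_1 = 0.

0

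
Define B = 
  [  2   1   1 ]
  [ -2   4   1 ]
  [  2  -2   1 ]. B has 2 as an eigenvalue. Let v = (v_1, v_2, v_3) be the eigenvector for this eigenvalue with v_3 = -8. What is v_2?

8

B − 2I = [[0, 1, 1], [-2, 2, 1], [2, -2, -1]].
Solving (B − 2I)v = 0 gives the eigenspace spanned by (4, 8, -8).
With v_3 = -8, v = (4, 8, -8), so v_2 = 8.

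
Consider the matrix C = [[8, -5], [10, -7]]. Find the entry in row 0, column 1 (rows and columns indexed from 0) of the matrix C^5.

-275

Characteristic polynomial: μ^2 - μ - 6 = (μ - 3)(μ + 2), so the eigenvalues are -2, 3.
μ=-2: eigenvector (-1, -2).
μ=3: eigenvector (1, 1).
P = [[-1, 1], [-2, 1]], D = diag(-2, 3), P⁻¹ = [[1, -1], [2, -1]].
C⁵ = P·diag(-32, 243)·P⁻¹ = [[518, -275], [550, -307]].
The requested entry is -275.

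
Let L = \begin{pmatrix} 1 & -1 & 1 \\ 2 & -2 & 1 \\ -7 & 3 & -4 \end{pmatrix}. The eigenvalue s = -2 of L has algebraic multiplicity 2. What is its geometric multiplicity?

L + 2I = [[3, -1, 1], [2, 0, 1], [-7, 3, -2]].
This matrix has rank 2, so its null space has dimension 3 − 2 = 1.

1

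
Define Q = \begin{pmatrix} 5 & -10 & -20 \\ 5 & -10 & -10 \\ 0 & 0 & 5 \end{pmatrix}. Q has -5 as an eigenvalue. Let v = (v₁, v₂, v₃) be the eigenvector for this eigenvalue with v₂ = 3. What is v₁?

Q + 5I = [[10, -10, -20], [5, -5, -10], [0, 0, 10]].
Solving (Q + 5I)v = 0 gives the eigenspace spanned by (3, 3, 0).
With v₂ = 3, v = (3, 3, 0), so v₁ = 3.

3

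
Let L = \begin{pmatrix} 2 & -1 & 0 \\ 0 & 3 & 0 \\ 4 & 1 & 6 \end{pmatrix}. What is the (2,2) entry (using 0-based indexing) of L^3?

Characteristic polynomial: λ^3 - 11λ^2 + 36λ - 36 = (λ - 6)(λ - 3)(λ - 2), so the eigenvalues are 2, 3, 6.
λ=2: eigenvector (1, 0, -1).
λ=3: eigenvector (-1, 1, 1).
λ=6: eigenvector (0, 0, 1).
P = [[1, -1, 0], [0, 1, 0], [-1, 1, 1]], D = diag(2, 3, 6), P⁻¹ = [[1, 1, 0], [0, 1, 0], [1, 0, 1]].
L³ = P·diag(8, 27, 216)·P⁻¹ = [[8, -19, 0], [0, 27, 0], [208, 19, 216]].
The requested entry is 216.

216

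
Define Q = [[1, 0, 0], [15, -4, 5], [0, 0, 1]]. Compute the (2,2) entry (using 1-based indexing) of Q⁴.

Characteristic polynomial: s^3 + 2s^2 - 7s + 4 = (s - 1)^2(s + 4), so the eigenvalues are -4, 1, 1.
s=1: eigenvector (1, 0, -3).
s=-4: eigenvector (0, 1, 0).
s=1: eigenvector (0, 1, 1).
P = [[1, 0, 0], [0, 1, 1], [-3, 0, 1]], D = diag(1, -4, 1), P⁻¹ = [[1, 0, 0], [-3, 1, -1], [3, 0, 1]].
Q⁴ = P·diag(1, 256, 1)·P⁻¹ = [[1, 0, 0], [-765, 256, -255], [0, 0, 1]].
The requested entry is 256.

256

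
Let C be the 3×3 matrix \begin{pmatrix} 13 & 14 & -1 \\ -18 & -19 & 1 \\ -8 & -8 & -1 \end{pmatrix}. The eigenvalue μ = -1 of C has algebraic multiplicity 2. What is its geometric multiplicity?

1

C + 1I = [[14, 14, -1], [-18, -18, 1], [-8, -8, 0]].
This matrix has rank 2, so its null space has dimension 3 − 2 = 1.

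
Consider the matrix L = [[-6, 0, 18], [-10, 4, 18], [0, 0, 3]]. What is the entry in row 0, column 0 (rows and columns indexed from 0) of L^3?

Characteristic polynomial: μ^3 - μ^2 - 30μ + 72 = (μ - 4)(μ - 3)(μ + 6), so the eigenvalues are -6, 3, 4.
μ=-6: eigenvector (1, 1, 0).
μ=3: eigenvector (2, 2, 1).
μ=4: eigenvector (0, 1, 0).
P = [[1, 2, 0], [1, 2, 1], [0, 1, 0]], D = diag(-6, 3, 4), P⁻¹ = [[1, 0, -2], [0, 0, 1], [-1, 1, 0]].
L³ = P·diag(-216, 27, 64)·P⁻¹ = [[-216, 0, 486], [-280, 64, 486], [0, 0, 27]].
The requested entry is -216.

-216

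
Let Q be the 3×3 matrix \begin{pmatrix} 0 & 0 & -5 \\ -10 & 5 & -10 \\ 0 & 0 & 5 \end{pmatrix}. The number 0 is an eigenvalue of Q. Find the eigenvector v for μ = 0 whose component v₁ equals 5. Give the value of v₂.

Q = [[0, 0, -5], [-10, 5, -10], [0, 0, 5]].
Solving (Q)v = 0 gives the eigenspace spanned by (5, 10, 0).
With v₁ = 5, v = (5, 10, 0), so v₂ = 10.

10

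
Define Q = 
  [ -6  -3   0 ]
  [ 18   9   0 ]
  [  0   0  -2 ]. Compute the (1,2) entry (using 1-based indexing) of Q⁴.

Characteristic polynomial: r^3 - r^2 - 6r = r(r - 3)(r + 2), so the eigenvalues are -2, 0, 3.
r=3: eigenvector (-1, 3, 0).
r=0: eigenvector (1, -2, 0).
r=-2: eigenvector (0, 0, 1).
P = [[-1, 1, 0], [3, -2, 0], [0, 0, 1]], D = diag(3, 0, -2), P⁻¹ = [[2, 1, 0], [3, 1, 0], [0, 0, 1]].
Q⁴ = P·diag(81, 0, 16)·P⁻¹ = [[-162, -81, 0], [486, 243, 0], [0, 0, 16]].
The requested entry is -81.

-81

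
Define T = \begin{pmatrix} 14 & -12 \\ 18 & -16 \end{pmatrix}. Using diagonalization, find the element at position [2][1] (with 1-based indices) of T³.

Characteristic polynomial: μ^2 + 2μ - 8 = (μ - 2)(μ + 4), so the eigenvalues are -4, 2.
μ=-4: eigenvector (2, 3).
μ=2: eigenvector (1, 1).
P = [[2, 1], [3, 1]], D = diag(-4, 2), P⁻¹ = [[-1, 1], [3, -2]].
T³ = P·diag(-64, 8)·P⁻¹ = [[152, -144], [216, -208]].
The requested entry is 216.

216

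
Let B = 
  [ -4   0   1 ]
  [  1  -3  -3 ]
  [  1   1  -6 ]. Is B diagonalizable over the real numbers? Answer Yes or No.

No

Characteristic polynomial: p(s) = s^3 + 13s^2 + 56s + 80 = (s + 4)^2(s + 5).
s = -4 has algebraic multiplicity 2; rank(B + 4I) = 2, so geometric multiplicity = 1.
Geometric multiplicity < algebraic multiplicity, so B is not diagonalizable.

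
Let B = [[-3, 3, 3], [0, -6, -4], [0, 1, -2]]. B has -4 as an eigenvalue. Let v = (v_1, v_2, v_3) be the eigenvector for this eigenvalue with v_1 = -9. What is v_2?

6

B + 4I = [[1, 3, 3], [0, -2, -4], [0, 1, 2]].
Solving (B + 4I)v = 0 gives the eigenspace spanned by (-9, 6, -3).
With v_1 = -9, v = (-9, 6, -3), so v_2 = 6.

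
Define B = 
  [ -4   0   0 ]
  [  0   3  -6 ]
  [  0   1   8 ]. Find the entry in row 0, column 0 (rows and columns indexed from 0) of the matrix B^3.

Characteristic polynomial: r^3 - 7r^2 - 14r + 120 = (r - 6)(r - 5)(r + 4), so the eigenvalues are -4, 5, 6.
r=-4: eigenvector (1, 0, 0).
r=5: eigenvector (0, 3, -1).
r=6: eigenvector (0, -2, 1).
P = [[1, 0, 0], [0, 3, -2], [0, -1, 1]], D = diag(-4, 5, 6), P⁻¹ = [[1, 0, 0], [0, 1, 2], [0, 1, 3]].
B³ = P·diag(-64, 125, 216)·P⁻¹ = [[-64, 0, 0], [0, -57, -546], [0, 91, 398]].
The requested entry is -64.

-64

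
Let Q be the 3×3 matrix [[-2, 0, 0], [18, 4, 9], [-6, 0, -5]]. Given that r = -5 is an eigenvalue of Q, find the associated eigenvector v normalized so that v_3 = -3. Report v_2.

Q + 5I = [[3, 0, 0], [18, 9, 9], [-6, 0, 0]].
Solving (Q + 5I)v = 0 gives the eigenspace spanned by (0, 3, -3).
With v_3 = -3, v = (0, 3, -3), so v_2 = 3.

3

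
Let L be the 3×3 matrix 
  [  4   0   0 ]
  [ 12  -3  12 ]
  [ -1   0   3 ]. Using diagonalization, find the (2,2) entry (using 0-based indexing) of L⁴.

81

Characteristic polynomial: r^3 - 4r^2 - 9r + 36 = (r - 4)(r - 3)(r + 3), so the eigenvalues are -3, 3, 4.
r=4: eigenvector (1, 0, -1).
r=-3: eigenvector (0, 1, 0).
r=3: eigenvector (0, 2, 1).
P = [[1, 0, 0], [0, 1, 2], [-1, 0, 1]], D = diag(4, -3, 3), P⁻¹ = [[1, 0, 0], [-2, 1, -2], [1, 0, 1]].
L⁴ = P·diag(256, 81, 81)·P⁻¹ = [[256, 0, 0], [0, 81, 0], [-175, 0, 81]].
The requested entry is 81.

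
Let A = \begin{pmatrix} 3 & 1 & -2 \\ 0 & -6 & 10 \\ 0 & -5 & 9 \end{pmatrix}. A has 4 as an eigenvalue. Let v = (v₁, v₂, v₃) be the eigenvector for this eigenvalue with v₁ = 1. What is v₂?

A − 4I = [[-1, 1, -2], [0, -10, 10], [0, -5, 5]].
Solving (A − 4I)v = 0 gives the eigenspace spanned by (1, -1, -1).
With v₁ = 1, v = (1, -1, -1), so v₂ = -1.

-1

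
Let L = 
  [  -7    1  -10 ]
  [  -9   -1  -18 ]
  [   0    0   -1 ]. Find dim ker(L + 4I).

1

L + 4I = [[-3, 1, -10], [-9, 3, -18], [0, 0, 3]].
This matrix has rank 2, so its null space has dimension 3 − 2 = 1.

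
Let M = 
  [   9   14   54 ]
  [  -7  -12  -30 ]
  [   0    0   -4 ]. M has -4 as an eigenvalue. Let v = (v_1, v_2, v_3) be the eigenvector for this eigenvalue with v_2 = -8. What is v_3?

M + 4I = [[13, 14, 54], [-7, -8, -30], [0, 0, 0]].
Solving (M + 4I)v = 0 gives the eigenspace spanned by (-8, -8, 4).
With v_2 = -8, v = (-8, -8, 4), so v_3 = 4.

4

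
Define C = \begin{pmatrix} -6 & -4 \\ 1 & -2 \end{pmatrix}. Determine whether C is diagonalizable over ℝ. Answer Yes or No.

No

Characteristic polynomial: p(s) = s^2 + 8s + 16 = (s + 4)^2.
s = -4 has algebraic multiplicity 2; rank(C + 4I) = 1, so geometric multiplicity = 1.
Geometric multiplicity < algebraic multiplicity, so C is not diagonalizable.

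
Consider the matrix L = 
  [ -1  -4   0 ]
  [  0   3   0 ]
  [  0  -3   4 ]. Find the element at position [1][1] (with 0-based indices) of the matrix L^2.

9

Characteristic polynomial: λ^3 - 6λ^2 + 5λ + 12 = (λ - 4)(λ - 3)(λ + 1), so the eigenvalues are -1, 3, 4.
λ=-1: eigenvector (1, 0, 0).
λ=4: eigenvector (0, 0, 1).
λ=3: eigenvector (-1, 1, 3).
P = [[1, 0, -1], [0, 0, 1], [0, 1, 3]], D = diag(-1, 4, 3), P⁻¹ = [[1, 1, 0], [0, -3, 1], [0, 1, 0]].
L² = P·diag(1, 16, 9)·P⁻¹ = [[1, -8, 0], [0, 9, 0], [0, -21, 16]].
The requested entry is 9.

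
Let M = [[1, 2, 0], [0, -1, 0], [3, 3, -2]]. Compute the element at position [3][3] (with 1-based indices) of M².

Characteristic polynomial: t^3 + 2t^2 - t - 2 = (t - 1)(t + 1)(t + 2), so the eigenvalues are -2, -1, 1.
t=1: eigenvector (1, 0, 1).
t=-1: eigenvector (-1, 1, 0).
t=-2: eigenvector (0, 0, 1).
P = [[1, -1, 0], [0, 1, 0], [1, 0, 1]], D = diag(1, -1, -2), P⁻¹ = [[1, 1, 0], [0, 1, 0], [-1, -1, 1]].
M² = P·diag(1, 1, 4)·P⁻¹ = [[1, 0, 0], [0, 1, 0], [-3, -3, 4]].
The requested entry is 4.

4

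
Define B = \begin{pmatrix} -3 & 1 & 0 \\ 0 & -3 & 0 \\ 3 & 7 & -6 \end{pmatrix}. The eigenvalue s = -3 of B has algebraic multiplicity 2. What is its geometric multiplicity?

B + 3I = [[0, 1, 0], [0, 0, 0], [3, 7, -3]].
This matrix has rank 2, so its null space has dimension 3 − 2 = 1.

1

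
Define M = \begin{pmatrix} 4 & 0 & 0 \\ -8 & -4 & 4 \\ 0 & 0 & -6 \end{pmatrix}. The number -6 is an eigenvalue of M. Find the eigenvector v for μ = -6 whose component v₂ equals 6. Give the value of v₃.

-3

M + 6I = [[10, 0, 0], [-8, 2, 4], [0, 0, 0]].
Solving (M + 6I)v = 0 gives the eigenspace spanned by (0, 6, -3).
With v₂ = 6, v = (0, 6, -3), so v₃ = -3.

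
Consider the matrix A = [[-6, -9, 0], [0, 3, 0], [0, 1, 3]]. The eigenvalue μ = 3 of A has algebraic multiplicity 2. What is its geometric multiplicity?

1

A − 3I = [[-9, -9, 0], [0, 0, 0], [0, 1, 0]].
This matrix has rank 2, so its null space has dimension 3 − 2 = 1.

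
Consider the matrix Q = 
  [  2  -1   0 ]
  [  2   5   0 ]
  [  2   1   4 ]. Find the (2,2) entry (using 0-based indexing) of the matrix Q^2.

Characteristic polynomial: s^3 - 11s^2 + 40s - 48 = (s - 4)^2(s - 3), so the eigenvalues are 3, 4, 4.
s=3: eigenvector (1, -1, -1).
s=4: eigenvector (-1, 2, 2).
s=4: eigenvector (0, 0, 1).
P = [[1, -1, 0], [-1, 2, 0], [-1, 2, 1]], D = diag(3, 4, 4), P⁻¹ = [[2, 1, 0], [1, 1, 0], [0, -1, 1]].
Q² = P·diag(9, 16, 16)·P⁻¹ = [[2, -7, 0], [14, 23, 0], [14, 7, 16]].
The requested entry is 16.

16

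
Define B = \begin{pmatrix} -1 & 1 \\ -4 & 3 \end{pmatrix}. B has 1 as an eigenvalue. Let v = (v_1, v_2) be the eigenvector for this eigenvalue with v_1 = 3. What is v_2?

6

B − 1I = [[-2, 1], [-4, 2]].
Solving (B − 1I)v = 0 gives the eigenspace spanned by (3, 6).
With v_1 = 3, v = (3, 6), so v_2 = 6.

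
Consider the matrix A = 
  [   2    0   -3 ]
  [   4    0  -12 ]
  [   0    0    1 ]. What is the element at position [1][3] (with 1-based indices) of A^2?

-9

Characteristic polynomial: λ^3 - 3λ^2 + 2λ = λ(λ - 2)(λ - 1), so the eigenvalues are 0, 1, 2.
λ=0: eigenvector (0, 1, 0).
λ=2: eigenvector (1, 2, 0).
λ=1: eigenvector (3, 0, 1).
P = [[0, 1, 3], [1, 2, 0], [0, 0, 1]], D = diag(0, 2, 1), P⁻¹ = [[-2, 1, 6], [1, 0, -3], [0, 0, 1]].
A² = P·diag(0, 4, 1)·P⁻¹ = [[4, 0, -9], [8, 0, -24], [0, 0, 1]].
The requested entry is -9.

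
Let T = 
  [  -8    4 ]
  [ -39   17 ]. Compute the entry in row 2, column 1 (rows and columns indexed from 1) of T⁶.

-449631

Characteristic polynomial: μ^2 - 9μ + 20 = (μ - 5)(μ - 4), so the eigenvalues are 4, 5.
μ=5: eigenvector (4, 13).
μ=4: eigenvector (1, 3).
P = [[4, 1], [13, 3]], D = diag(5, 4), P⁻¹ = [[-3, 1], [13, -4]].
T⁶ = P·diag(15625, 4096)·P⁻¹ = [[-134252, 46116], [-449631, 153973]].
The requested entry is -449631.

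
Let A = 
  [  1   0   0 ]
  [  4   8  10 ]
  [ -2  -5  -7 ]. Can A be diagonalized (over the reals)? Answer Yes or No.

Characteristic polynomial: p(t) = t^3 - 2t^2 - 5t + 6 = (t - 3)(t - 1)(t + 2).
All 3 eigenvalues are distinct, so A is diagonalizable.

Yes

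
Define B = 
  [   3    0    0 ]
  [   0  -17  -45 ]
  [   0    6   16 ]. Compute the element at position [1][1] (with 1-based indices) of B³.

Characteristic polynomial: λ^3 - 2λ^2 - 5λ + 6 = (λ - 3)(λ - 1)(λ + 2), so the eigenvalues are -2, 1, 3.
λ=-2: eigenvector (0, 3, -1).
λ=1: eigenvector (0, 5, -2).
λ=3: eigenvector (1, 0, 0).
P = [[0, 0, 1], [3, 5, 0], [-1, -2, 0]], D = diag(-2, 1, 3), P⁻¹ = [[0, 2, 5], [0, -1, -3], [1, 0, 0]].
B³ = P·diag(-8, 1, 27)·P⁻¹ = [[27, 0, 0], [0, -53, -135], [0, 18, 46]].
The requested entry is 27.

27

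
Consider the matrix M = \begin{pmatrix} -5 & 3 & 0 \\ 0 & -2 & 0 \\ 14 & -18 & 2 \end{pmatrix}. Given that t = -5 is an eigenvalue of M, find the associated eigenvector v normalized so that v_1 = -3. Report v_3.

6

M + 5I = [[0, 3, 0], [0, 3, 0], [14, -18, 7]].
Solving (M + 5I)v = 0 gives the eigenspace spanned by (-3, 0, 6).
With v_1 = -3, v = (-3, 0, 6), so v_3 = 6.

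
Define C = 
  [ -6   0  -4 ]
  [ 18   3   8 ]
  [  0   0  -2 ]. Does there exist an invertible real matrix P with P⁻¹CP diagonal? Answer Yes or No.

Characteristic polynomial: p(r) = r^3 + 5r^2 - 12r - 36 = (r - 3)(r + 2)(r + 6).
All 3 eigenvalues are distinct, so C is diagonalizable.

Yes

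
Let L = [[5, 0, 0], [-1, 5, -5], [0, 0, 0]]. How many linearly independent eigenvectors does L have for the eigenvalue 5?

1

L − 5I = [[0, 0, 0], [-1, 0, -5], [0, 0, -5]].
This matrix has rank 2, so its null space has dimension 3 − 2 = 1.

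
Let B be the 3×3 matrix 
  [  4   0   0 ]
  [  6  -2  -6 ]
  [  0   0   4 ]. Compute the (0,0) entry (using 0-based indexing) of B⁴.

Characteristic polynomial: t^3 - 6t^2 + 32 = (t - 4)^2(t + 2), so the eigenvalues are -2, 4, 4.
t=4: eigenvector (1, 1, 0).
t=4: eigenvector (0, -1, 1).
t=-2: eigenvector (0, 1, 0).
P = [[1, 0, 0], [1, -1, 1], [0, 1, 0]], D = diag(4, 4, -2), P⁻¹ = [[1, 0, 0], [0, 0, 1], [-1, 1, 1]].
B⁴ = P·diag(256, 256, 16)·P⁻¹ = [[256, 0, 0], [240, 16, -240], [0, 0, 256]].
The requested entry is 256.

256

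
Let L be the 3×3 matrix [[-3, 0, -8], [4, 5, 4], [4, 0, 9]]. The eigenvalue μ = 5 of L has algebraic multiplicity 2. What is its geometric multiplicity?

L − 5I = [[-8, 0, -8], [4, 0, 4], [4, 0, 4]].
This matrix has rank 1, so its null space has dimension 3 − 1 = 2.

2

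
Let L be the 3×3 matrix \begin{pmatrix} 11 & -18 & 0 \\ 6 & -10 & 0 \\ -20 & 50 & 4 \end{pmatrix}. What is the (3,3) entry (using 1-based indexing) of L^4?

Characteristic polynomial: t^3 - 5t^2 + 2t + 8 = (t - 4)(t - 2)(t + 1), so the eigenvalues are -1, 2, 4.
t=-1: eigenvector (-3, -2, 8).
t=2: eigenvector (2, 1, -5).
t=4: eigenvector (0, 0, 1).
P = [[-3, 2, 0], [-2, 1, 0], [8, -5, 1]], D = diag(-1, 2, 4), P⁻¹ = [[1, -2, 0], [2, -3, 0], [2, 1, 1]].
L⁴ = P·diag(1, 16, 256)·P⁻¹ = [[61, -90, 0], [30, -44, 0], [360, 480, 256]].
The requested entry is 256.

256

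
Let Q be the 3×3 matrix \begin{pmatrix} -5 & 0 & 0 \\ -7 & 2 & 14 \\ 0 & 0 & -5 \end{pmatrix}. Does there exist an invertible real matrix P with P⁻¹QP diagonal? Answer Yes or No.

Characteristic polynomial: p(t) = t^3 + 8t^2 + 5t - 50 = (t - 2)(t + 5)^2.
t = -5 has algebraic multiplicity 2; rank(Q + 5I) = 1, so geometric multiplicity = 2.
Every eigenvalue has geometric = algebraic multiplicity, so Q is diagonalizable.

Yes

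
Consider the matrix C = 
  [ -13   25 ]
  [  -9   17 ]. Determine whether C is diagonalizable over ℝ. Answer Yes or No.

No

Characteristic polynomial: p(t) = t^2 - 4t + 4 = (t - 2)^2.
t = 2 has algebraic multiplicity 2; rank(C − 2I) = 1, so geometric multiplicity = 1.
Geometric multiplicity < algebraic multiplicity, so C is not diagonalizable.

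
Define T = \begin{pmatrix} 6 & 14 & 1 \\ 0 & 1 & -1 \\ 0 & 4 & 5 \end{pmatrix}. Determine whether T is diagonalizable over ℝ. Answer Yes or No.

No

Characteristic polynomial: p(r) = r^3 - 12r^2 + 45r - 54 = (r - 6)(r - 3)^2.
r = 3 has algebraic multiplicity 2; rank(T − 3I) = 2, so geometric multiplicity = 1.
Geometric multiplicity < algebraic multiplicity, so T is not diagonalizable.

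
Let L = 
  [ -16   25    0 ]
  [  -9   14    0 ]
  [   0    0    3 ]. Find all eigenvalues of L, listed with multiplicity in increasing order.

-1, -1, 3

Characteristic polynomial: p(λ) = λ^3 - λ^2 - 5λ - 3 = (λ - 3)(λ + 1)^2.
Roots (with multiplicity): -1, -1, 3.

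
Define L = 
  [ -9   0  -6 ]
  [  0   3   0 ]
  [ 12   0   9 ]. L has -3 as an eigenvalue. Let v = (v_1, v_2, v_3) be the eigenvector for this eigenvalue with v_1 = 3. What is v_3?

-3

L + 3I = [[-6, 0, -6], [0, 6, 0], [12, 0, 12]].
Solving (L + 3I)v = 0 gives the eigenspace spanned by (3, 0, -3).
With v_1 = 3, v = (3, 0, -3), so v_3 = -3.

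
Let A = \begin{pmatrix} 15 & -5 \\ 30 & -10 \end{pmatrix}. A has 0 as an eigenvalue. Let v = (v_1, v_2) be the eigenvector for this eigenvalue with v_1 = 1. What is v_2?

A = [[15, -5], [30, -10]].
Solving (A)v = 0 gives the eigenspace spanned by (1, 3).
With v_1 = 1, v = (1, 3), so v_2 = 3.

3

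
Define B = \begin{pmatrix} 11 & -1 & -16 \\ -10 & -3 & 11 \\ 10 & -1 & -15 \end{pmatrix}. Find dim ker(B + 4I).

B + 4I = [[15, -1, -16], [-10, 1, 11], [10, -1, -11]].
This matrix has rank 2, so its null space has dimension 3 − 2 = 1.

1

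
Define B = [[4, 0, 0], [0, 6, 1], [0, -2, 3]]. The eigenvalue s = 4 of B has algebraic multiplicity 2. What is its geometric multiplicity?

2

B − 4I = [[0, 0, 0], [0, 2, 1], [0, -2, -1]].
This matrix has rank 1, so its null space has dimension 3 − 1 = 2.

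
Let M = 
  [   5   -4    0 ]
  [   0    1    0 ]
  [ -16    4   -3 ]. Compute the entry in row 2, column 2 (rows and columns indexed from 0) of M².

9

Characteristic polynomial: t^3 - 3t^2 - 13t + 15 = (t - 5)(t - 1)(t + 3), so the eigenvalues are -3, 1, 5.
t=5: eigenvector (1, 0, -2).
t=1: eigenvector (1, 1, -3).
t=-3: eigenvector (0, 0, 1).
P = [[1, 1, 0], [0, 1, 0], [-2, -3, 1]], D = diag(5, 1, -3), P⁻¹ = [[1, -1, 0], [0, 1, 0], [2, 1, 1]].
M² = P·diag(25, 1, 9)·P⁻¹ = [[25, -24, 0], [0, 1, 0], [-32, 56, 9]].
The requested entry is 9.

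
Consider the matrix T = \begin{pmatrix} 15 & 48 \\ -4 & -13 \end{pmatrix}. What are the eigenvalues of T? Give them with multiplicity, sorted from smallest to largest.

-1, 3

Characteristic polynomial: p(r) = r^2 - 2r - 3 = (r - 3)(r + 1).
Roots (with multiplicity): -1, 3.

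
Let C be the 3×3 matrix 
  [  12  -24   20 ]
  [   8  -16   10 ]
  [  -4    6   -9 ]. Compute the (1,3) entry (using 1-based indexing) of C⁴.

-7380

Characteristic polynomial: μ^3 + 13μ^2 + 56μ + 80 = (μ + 4)^2(μ + 5), so the eigenvalues are -5, -4, -4.
μ=-5: eigenvector (-4, -2, 1).
μ=-4: eigenvector (10, 5, -2).
μ=-4: eigenvector (-3, -2, 0).
P = [[-4, 10, -3], [-2, 5, -2], [1, -2, 0]], D = diag(-5, -4, -4), P⁻¹ = [[4, -6, 5], [2, -3, 2], [1, -2, 0]].
C⁴ = P·diag(625, 256, 256)·P⁻¹ = [[-5648, 8856, -7380], [-2952, 4684, -3690], [1476, -2214, 2101]].
The requested entry is -7380.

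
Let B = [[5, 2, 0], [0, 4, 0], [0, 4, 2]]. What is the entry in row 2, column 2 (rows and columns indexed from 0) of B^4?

Characteristic polynomial: s^3 - 11s^2 + 38s - 40 = (s - 5)(s - 4)(s - 2), so the eigenvalues are 2, 4, 5.
s=5: eigenvector (1, 0, 0).
s=4: eigenvector (-2, 1, 2).
s=2: eigenvector (0, 0, 1).
P = [[1, -2, 0], [0, 1, 0], [0, 2, 1]], D = diag(5, 4, 2), P⁻¹ = [[1, 2, 0], [0, 1, 0], [0, -2, 1]].
B⁴ = P·diag(625, 256, 16)·P⁻¹ = [[625, 738, 0], [0, 256, 0], [0, 480, 16]].
The requested entry is 16.

16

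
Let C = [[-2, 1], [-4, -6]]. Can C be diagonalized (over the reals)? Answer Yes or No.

No

Characteristic polynomial: p(r) = r^2 + 8r + 16 = (r + 4)^2.
r = -4 has algebraic multiplicity 2; rank(C + 4I) = 1, so geometric multiplicity = 1.
Geometric multiplicity < algebraic multiplicity, so C is not diagonalizable.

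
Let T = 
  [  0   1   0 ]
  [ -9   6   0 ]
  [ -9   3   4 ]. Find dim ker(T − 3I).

T − 3I = [[-3, 1, 0], [-9, 3, 0], [-9, 3, 1]].
This matrix has rank 2, so its null space has dimension 3 − 2 = 1.

1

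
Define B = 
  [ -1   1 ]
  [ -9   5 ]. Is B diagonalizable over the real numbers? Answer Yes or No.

No

Characteristic polynomial: p(μ) = μ^2 - 4μ + 4 = (μ - 2)^2.
μ = 2 has algebraic multiplicity 2; rank(B − 2I) = 1, so geometric multiplicity = 1.
Geometric multiplicity < algebraic multiplicity, so B is not diagonalizable.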